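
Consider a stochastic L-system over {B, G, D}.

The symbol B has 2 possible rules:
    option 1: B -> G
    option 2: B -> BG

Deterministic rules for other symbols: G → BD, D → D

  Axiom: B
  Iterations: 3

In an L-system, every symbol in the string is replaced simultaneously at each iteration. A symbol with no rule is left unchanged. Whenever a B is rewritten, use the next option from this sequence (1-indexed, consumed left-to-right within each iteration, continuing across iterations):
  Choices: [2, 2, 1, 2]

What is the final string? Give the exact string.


Step 0: B
Step 1: BG  (used choices [2])
Step 2: BGBD  (used choices [2])
Step 3: GBDBGD  (used choices [1, 2])

Answer: GBDBGD


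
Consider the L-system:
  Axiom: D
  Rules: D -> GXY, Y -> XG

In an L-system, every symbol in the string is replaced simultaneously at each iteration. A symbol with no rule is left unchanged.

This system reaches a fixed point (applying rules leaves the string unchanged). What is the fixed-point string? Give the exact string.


Step 0: D
Step 1: GXY
Step 2: GXXG
Step 3: GXXG  (unchanged — fixed point at step 2)

Answer: GXXG


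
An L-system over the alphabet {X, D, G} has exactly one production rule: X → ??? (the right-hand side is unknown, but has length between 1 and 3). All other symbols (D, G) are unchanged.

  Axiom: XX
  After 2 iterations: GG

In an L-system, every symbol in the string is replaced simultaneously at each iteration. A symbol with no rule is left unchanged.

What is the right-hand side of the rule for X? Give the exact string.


Answer: G

Derivation:
Trying X → G:
  Step 0: XX
  Step 1: GG
  Step 2: GG
Matches the given result.


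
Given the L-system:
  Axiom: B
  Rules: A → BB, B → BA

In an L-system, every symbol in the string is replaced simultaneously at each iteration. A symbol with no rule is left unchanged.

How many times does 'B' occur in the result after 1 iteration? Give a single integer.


Answer: 1

Derivation:
Step 0: B  (1 'B')
Step 1: BA  (1 'B')


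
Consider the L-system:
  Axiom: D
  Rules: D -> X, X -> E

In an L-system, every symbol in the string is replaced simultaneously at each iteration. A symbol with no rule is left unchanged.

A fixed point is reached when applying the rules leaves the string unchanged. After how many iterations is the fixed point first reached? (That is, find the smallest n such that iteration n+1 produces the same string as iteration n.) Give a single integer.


Answer: 2

Derivation:
Step 0: D
Step 1: X
Step 2: E
Step 3: E  (unchanged — fixed point at step 2)


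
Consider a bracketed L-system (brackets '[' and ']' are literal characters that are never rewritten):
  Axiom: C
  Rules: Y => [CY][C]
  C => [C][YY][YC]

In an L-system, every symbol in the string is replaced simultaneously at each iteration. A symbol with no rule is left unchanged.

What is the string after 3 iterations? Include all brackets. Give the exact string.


Step 0: C
Step 1: [C][YY][YC]
Step 2: [[C][YY][YC]][[CY][C][CY][C]][[CY][C][C][YY][YC]]
Step 3: [[[C][YY][YC]][[CY][C][CY][C]][[CY][C][C][YY][YC]]][[[C][YY][YC][CY][C]][[C][YY][YC]][[C][YY][YC][CY][C]][[C][YY][YC]]][[[C][YY][YC][CY][C]][[C][YY][YC]][[C][YY][YC]][[CY][C][CY][C]][[CY][C][C][YY][YC]]]

Answer: [[[C][YY][YC]][[CY][C][CY][C]][[CY][C][C][YY][YC]]][[[C][YY][YC][CY][C]][[C][YY][YC]][[C][YY][YC][CY][C]][[C][YY][YC]]][[[C][YY][YC][CY][C]][[C][YY][YC]][[C][YY][YC]][[CY][C][CY][C]][[CY][C][C][YY][YC]]]


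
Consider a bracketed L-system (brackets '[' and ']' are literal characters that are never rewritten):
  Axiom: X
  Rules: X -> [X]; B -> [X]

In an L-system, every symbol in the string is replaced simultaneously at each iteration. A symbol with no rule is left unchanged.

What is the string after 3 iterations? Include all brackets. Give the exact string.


Step 0: X
Step 1: [X]
Step 2: [[X]]
Step 3: [[[X]]]

Answer: [[[X]]]


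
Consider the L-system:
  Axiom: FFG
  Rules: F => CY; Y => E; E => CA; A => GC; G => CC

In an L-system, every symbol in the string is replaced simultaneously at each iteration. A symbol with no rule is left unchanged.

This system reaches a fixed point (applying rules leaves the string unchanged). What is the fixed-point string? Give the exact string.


Step 0: FFG
Step 1: CYCYCC
Step 2: CECECC
Step 3: CCACCACC
Step 4: CCGCCCGCCC
Step 5: CCCCCCCCCCCC
Step 6: CCCCCCCCCCCC  (unchanged — fixed point at step 5)

Answer: CCCCCCCCCCCC


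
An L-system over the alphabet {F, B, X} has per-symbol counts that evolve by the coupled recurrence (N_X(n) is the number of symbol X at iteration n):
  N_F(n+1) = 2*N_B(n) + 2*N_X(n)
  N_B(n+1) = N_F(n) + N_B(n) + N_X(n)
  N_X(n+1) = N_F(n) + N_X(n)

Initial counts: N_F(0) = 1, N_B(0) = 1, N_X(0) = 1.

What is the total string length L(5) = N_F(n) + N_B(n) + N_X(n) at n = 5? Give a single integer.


Step 0: N_F=1, N_B=1, N_X=1, L=3
Step 1: N_F=4, N_B=3, N_X=2, L=9
Step 2: N_F=10, N_B=9, N_X=6, L=25
Step 3: N_F=30, N_B=25, N_X=16, L=71
Step 4: N_F=82, N_B=71, N_X=46, L=199
Step 5: N_F=234, N_B=199, N_X=128, L=561

Answer: 561


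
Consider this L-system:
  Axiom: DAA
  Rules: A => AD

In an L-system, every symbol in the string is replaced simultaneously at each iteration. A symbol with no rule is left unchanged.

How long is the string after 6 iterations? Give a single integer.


Answer: 15

Derivation:
Step 0: length = 3
Step 1: length = 5
Step 2: length = 7
Step 3: length = 9
Step 4: length = 11
Step 5: length = 13
Step 6: length = 15


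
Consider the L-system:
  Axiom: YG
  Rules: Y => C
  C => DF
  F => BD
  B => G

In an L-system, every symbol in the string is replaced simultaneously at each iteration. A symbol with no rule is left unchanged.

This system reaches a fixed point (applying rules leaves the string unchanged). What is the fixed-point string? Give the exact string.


Step 0: YG
Step 1: CG
Step 2: DFG
Step 3: DBDG
Step 4: DGDG
Step 5: DGDG  (unchanged — fixed point at step 4)

Answer: DGDG


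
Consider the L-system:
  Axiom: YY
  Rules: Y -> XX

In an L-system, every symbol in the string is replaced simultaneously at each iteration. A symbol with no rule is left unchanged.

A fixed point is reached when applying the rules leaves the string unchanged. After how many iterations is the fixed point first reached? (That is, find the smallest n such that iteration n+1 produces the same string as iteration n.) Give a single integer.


Step 0: YY
Step 1: XXXX
Step 2: XXXX  (unchanged — fixed point at step 1)

Answer: 1


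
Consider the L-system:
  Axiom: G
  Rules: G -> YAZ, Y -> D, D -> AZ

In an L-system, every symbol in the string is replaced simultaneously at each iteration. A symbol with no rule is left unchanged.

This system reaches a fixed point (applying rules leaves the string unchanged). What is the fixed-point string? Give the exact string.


Answer: AZAZ

Derivation:
Step 0: G
Step 1: YAZ
Step 2: DAZ
Step 3: AZAZ
Step 4: AZAZ  (unchanged — fixed point at step 3)


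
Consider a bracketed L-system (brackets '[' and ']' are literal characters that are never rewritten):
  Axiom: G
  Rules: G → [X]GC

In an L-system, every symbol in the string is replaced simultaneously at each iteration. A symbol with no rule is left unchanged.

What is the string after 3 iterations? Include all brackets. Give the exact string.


Answer: [X][X][X]GCCC

Derivation:
Step 0: G
Step 1: [X]GC
Step 2: [X][X]GCC
Step 3: [X][X][X]GCCC


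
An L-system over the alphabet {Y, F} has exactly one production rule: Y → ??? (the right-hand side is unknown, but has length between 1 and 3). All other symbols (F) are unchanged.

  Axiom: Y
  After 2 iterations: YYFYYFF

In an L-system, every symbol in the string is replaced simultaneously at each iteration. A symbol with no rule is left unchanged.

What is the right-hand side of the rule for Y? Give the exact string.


Trying Y → YYF:
  Step 0: Y
  Step 1: YYF
  Step 2: YYFYYFF
Matches the given result.

Answer: YYF


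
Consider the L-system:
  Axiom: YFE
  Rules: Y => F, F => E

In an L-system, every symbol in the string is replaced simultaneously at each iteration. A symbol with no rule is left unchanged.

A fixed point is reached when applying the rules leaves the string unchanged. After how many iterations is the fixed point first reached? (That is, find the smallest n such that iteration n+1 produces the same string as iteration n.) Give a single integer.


Answer: 2

Derivation:
Step 0: YFE
Step 1: FEE
Step 2: EEE
Step 3: EEE  (unchanged — fixed point at step 2)


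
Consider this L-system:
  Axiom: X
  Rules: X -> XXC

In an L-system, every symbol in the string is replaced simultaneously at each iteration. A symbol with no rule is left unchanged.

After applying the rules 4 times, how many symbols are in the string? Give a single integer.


Step 0: length = 1
Step 1: length = 3
Step 2: length = 7
Step 3: length = 15
Step 4: length = 31

Answer: 31


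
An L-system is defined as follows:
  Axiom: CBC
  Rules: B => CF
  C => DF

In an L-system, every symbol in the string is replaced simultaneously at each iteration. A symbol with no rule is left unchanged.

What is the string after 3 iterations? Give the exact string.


Answer: DFDFFDF

Derivation:
Step 0: CBC
Step 1: DFCFDF
Step 2: DFDFFDF
Step 3: DFDFFDF


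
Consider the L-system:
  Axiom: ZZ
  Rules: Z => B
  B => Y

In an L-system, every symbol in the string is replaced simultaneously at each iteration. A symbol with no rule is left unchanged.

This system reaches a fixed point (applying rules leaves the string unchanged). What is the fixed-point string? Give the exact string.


Answer: YY

Derivation:
Step 0: ZZ
Step 1: BB
Step 2: YY
Step 3: YY  (unchanged — fixed point at step 2)


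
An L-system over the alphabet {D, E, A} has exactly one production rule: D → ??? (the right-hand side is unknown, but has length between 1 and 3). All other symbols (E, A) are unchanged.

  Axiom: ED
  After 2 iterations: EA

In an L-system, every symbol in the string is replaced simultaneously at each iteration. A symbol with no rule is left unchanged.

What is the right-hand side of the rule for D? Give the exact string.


Answer: A

Derivation:
Trying D → A:
  Step 0: ED
  Step 1: EA
  Step 2: EA
Matches the given result.


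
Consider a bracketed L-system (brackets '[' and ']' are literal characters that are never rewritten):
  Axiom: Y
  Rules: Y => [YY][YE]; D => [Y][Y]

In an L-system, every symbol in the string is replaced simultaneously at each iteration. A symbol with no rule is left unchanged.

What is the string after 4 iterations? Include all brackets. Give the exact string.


Step 0: Y
Step 1: [YY][YE]
Step 2: [[YY][YE][YY][YE]][[YY][YE]E]
Step 3: [[[YY][YE][YY][YE]][[YY][YE]E][[YY][YE][YY][YE]][[YY][YE]E]][[[YY][YE][YY][YE]][[YY][YE]E]E]
Step 4: [[[[YY][YE][YY][YE]][[YY][YE]E][[YY][YE][YY][YE]][[YY][YE]E]][[[YY][YE][YY][YE]][[YY][YE]E]E][[[YY][YE][YY][YE]][[YY][YE]E][[YY][YE][YY][YE]][[YY][YE]E]][[[YY][YE][YY][YE]][[YY][YE]E]E]][[[[YY][YE][YY][YE]][[YY][YE]E][[YY][YE][YY][YE]][[YY][YE]E]][[[YY][YE][YY][YE]][[YY][YE]E]E]E]

Answer: [[[[YY][YE][YY][YE]][[YY][YE]E][[YY][YE][YY][YE]][[YY][YE]E]][[[YY][YE][YY][YE]][[YY][YE]E]E][[[YY][YE][YY][YE]][[YY][YE]E][[YY][YE][YY][YE]][[YY][YE]E]][[[YY][YE][YY][YE]][[YY][YE]E]E]][[[[YY][YE][YY][YE]][[YY][YE]E][[YY][YE][YY][YE]][[YY][YE]E]][[[YY][YE][YY][YE]][[YY][YE]E]E]E]


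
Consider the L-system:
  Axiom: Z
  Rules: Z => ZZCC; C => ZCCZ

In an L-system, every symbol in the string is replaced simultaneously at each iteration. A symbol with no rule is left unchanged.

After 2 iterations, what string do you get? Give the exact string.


Step 0: Z
Step 1: ZZCC
Step 2: ZZCCZZCCZCCZZCCZ

Answer: ZZCCZZCCZCCZZCCZ


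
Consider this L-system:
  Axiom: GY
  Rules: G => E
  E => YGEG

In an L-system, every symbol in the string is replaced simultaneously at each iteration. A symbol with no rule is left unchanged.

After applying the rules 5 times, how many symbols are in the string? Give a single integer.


Answer: 32

Derivation:
Step 0: length = 2
Step 1: length = 2
Step 2: length = 5
Step 3: length = 8
Step 4: length = 17
Step 5: length = 32


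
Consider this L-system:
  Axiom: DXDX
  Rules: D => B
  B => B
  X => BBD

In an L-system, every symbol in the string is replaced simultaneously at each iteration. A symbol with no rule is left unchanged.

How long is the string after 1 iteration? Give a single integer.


Step 0: length = 4
Step 1: length = 8

Answer: 8


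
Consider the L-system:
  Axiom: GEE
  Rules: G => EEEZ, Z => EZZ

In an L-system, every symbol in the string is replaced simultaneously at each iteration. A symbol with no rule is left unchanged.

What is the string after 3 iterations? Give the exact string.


Answer: EEEEEZZEZZEE

Derivation:
Step 0: GEE
Step 1: EEEZEE
Step 2: EEEEZZEE
Step 3: EEEEEZZEZZEE


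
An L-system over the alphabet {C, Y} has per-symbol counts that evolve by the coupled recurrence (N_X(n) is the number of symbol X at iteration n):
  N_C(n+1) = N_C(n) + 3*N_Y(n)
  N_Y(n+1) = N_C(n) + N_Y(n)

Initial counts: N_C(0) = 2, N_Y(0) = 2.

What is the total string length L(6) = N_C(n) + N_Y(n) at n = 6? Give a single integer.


Answer: 1792

Derivation:
Step 0: N_C=2, N_Y=2, L=4
Step 1: N_C=8, N_Y=4, L=12
Step 2: N_C=20, N_Y=12, L=32
Step 3: N_C=56, N_Y=32, L=88
Step 4: N_C=152, N_Y=88, L=240
Step 5: N_C=416, N_Y=240, L=656
Step 6: N_C=1136, N_Y=656, L=1792


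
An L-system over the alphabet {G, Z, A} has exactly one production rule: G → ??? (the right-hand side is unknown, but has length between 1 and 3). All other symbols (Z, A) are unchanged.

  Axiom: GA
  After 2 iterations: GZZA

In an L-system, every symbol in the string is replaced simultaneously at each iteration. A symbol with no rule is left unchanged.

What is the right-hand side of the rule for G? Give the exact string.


Trying G → GZ:
  Step 0: GA
  Step 1: GZA
  Step 2: GZZA
Matches the given result.

Answer: GZ


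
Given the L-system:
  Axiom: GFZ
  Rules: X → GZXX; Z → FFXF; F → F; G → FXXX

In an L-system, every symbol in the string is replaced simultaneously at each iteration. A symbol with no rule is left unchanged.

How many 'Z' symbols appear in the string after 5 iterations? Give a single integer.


Answer: 96

Derivation:
Step 0: GFZ  (1 'Z')
Step 1: FXXXFFFXF  (0 'Z')
Step 2: FGZXXGZXXGZXXFFFGZXXF  (4 'Z')
Step 3: FFXXXFFXFGZXXGZXXFXXXFFXFGZXXGZXXFXXXFFXFGZXXGZXXFFFFXXXFFXFGZXXGZXXF  (8 'Z')
Step 4: FFGZXXGZXXGZXXFFGZXXFFXXXFFXFGZXXGZXXFXXXFFXFGZXXGZXXFGZXXGZXXGZXXFFGZXXFFXXXFFXFGZXXGZXXFXXXFFXFGZXXGZXXFGZXXGZXXGZXXFFGZXXFFXXXFFXFGZXXGZXXFXXXFFXFGZXXGZXXFFFFGZXXGZXXGZXXFFGZXXFFXXXFFXFGZXXGZXXFXXXFFXFGZXXGZXXF  (32 'Z')
Step 5: FFFXXXFFXFGZXXGZXXFXXXFFXFGZXXGZXXFXXXFFXFGZXXGZXXFFFXXXFFXFGZXXGZXXFFGZXXGZXXGZXXFFGZXXFFXXXFFXFGZXXGZXXFXXXFFXFGZXXGZXXFGZXXGZXXGZXXFFGZXXFFXXXFFXFGZXXGZXXFXXXFFXFGZXXGZXXFFXXXFFXFGZXXGZXXFXXXFFXFGZXXGZXXFXXXFFXFGZXXGZXXFFFXXXFFXFGZXXGZXXFFGZXXGZXXGZXXFFGZXXFFXXXFFXFGZXXGZXXFXXXFFXFGZXXGZXXFGZXXGZXXGZXXFFGZXXFFXXXFFXFGZXXGZXXFXXXFFXFGZXXGZXXFFXXXFFXFGZXXGZXXFXXXFFXFGZXXGZXXFXXXFFXFGZXXGZXXFFFXXXFFXFGZXXGZXXFFGZXXGZXXGZXXFFGZXXFFXXXFFXFGZXXGZXXFXXXFFXFGZXXGZXXFGZXXGZXXGZXXFFGZXXFFXXXFFXFGZXXGZXXFXXXFFXFGZXXGZXXFFFFFXXXFFXFGZXXGZXXFXXXFFXFGZXXGZXXFXXXFFXFGZXXGZXXFFFXXXFFXFGZXXGZXXFFGZXXGZXXGZXXFFGZXXFFXXXFFXFGZXXGZXXFXXXFFXFGZXXGZXXFGZXXGZXXGZXXFFGZXXFFXXXFFXFGZXXGZXXFXXXFFXFGZXXGZXXF  (96 'Z')


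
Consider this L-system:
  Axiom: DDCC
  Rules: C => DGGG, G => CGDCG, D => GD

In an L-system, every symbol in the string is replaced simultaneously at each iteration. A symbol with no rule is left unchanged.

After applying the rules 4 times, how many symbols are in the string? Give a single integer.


Answer: 756

Derivation:
Step 0: length = 4
Step 1: length = 12
Step 2: length = 48
Step 3: length = 188
Step 4: length = 756


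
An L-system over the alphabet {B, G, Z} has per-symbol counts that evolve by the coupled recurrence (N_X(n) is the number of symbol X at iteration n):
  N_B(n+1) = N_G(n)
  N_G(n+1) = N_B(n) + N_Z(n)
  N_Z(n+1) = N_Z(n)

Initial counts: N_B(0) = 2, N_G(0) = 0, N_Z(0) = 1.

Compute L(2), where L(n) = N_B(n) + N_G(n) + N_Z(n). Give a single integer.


Answer: 5

Derivation:
Step 0: N_B=2, N_G=0, N_Z=1, L=3
Step 1: N_B=0, N_G=3, N_Z=1, L=4
Step 2: N_B=3, N_G=1, N_Z=1, L=5


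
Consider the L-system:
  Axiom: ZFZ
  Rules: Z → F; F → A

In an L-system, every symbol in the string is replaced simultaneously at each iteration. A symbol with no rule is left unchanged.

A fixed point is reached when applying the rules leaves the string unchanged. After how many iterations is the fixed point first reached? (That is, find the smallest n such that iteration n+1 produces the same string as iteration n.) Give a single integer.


Answer: 2

Derivation:
Step 0: ZFZ
Step 1: FAF
Step 2: AAA
Step 3: AAA  (unchanged — fixed point at step 2)


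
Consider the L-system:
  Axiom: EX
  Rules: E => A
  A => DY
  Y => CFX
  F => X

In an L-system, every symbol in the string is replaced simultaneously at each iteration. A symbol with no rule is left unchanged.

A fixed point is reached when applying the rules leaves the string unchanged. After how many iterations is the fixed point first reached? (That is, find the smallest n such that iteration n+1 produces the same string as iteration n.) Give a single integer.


Step 0: EX
Step 1: AX
Step 2: DYX
Step 3: DCFXX
Step 4: DCXXX
Step 5: DCXXX  (unchanged — fixed point at step 4)

Answer: 4


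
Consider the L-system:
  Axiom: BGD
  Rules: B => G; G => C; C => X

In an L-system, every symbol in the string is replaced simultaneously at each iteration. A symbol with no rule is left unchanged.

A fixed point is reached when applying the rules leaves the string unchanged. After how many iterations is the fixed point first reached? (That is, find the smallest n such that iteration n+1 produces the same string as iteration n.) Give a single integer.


Step 0: BGD
Step 1: GCD
Step 2: CXD
Step 3: XXD
Step 4: XXD  (unchanged — fixed point at step 3)

Answer: 3


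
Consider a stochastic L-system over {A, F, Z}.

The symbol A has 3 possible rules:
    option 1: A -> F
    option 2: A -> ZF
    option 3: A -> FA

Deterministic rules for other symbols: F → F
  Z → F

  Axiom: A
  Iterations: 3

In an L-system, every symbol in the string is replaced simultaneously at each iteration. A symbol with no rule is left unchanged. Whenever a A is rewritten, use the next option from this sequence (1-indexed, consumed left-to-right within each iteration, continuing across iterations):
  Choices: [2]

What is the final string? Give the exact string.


Answer: FF

Derivation:
Step 0: A
Step 1: ZF  (used choices [2])
Step 2: FF  (used choices [])
Step 3: FF  (used choices [])


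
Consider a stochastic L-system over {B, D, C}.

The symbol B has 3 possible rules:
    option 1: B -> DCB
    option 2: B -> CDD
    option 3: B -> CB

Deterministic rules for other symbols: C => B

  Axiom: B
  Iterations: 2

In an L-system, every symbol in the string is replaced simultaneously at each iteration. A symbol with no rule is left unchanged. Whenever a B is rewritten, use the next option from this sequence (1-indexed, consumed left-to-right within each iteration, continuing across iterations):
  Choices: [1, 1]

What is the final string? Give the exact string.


Step 0: B
Step 1: DCB  (used choices [1])
Step 2: DBDCB  (used choices [1])

Answer: DBDCB


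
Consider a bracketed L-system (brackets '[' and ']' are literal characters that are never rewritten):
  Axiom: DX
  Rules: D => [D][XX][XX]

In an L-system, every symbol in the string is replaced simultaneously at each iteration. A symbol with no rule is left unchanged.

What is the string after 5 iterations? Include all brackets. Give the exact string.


Step 0: DX
Step 1: [D][XX][XX]X
Step 2: [[D][XX][XX]][XX][XX]X
Step 3: [[[D][XX][XX]][XX][XX]][XX][XX]X
Step 4: [[[[D][XX][XX]][XX][XX]][XX][XX]][XX][XX]X
Step 5: [[[[[D][XX][XX]][XX][XX]][XX][XX]][XX][XX]][XX][XX]X

Answer: [[[[[D][XX][XX]][XX][XX]][XX][XX]][XX][XX]][XX][XX]X


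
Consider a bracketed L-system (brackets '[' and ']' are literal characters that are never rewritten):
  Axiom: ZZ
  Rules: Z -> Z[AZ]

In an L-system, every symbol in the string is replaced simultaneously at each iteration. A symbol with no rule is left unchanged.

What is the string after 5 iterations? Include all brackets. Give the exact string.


Answer: Z[AZ][AZ[AZ]][AZ[AZ][AZ[AZ]]][AZ[AZ][AZ[AZ]][AZ[AZ][AZ[AZ]]]][AZ[AZ][AZ[AZ]][AZ[AZ][AZ[AZ]]][AZ[AZ][AZ[AZ]][AZ[AZ][AZ[AZ]]]]]Z[AZ][AZ[AZ]][AZ[AZ][AZ[AZ]]][AZ[AZ][AZ[AZ]][AZ[AZ][AZ[AZ]]]][AZ[AZ][AZ[AZ]][AZ[AZ][AZ[AZ]]][AZ[AZ][AZ[AZ]][AZ[AZ][AZ[AZ]]]]]

Derivation:
Step 0: ZZ
Step 1: Z[AZ]Z[AZ]
Step 2: Z[AZ][AZ[AZ]]Z[AZ][AZ[AZ]]
Step 3: Z[AZ][AZ[AZ]][AZ[AZ][AZ[AZ]]]Z[AZ][AZ[AZ]][AZ[AZ][AZ[AZ]]]
Step 4: Z[AZ][AZ[AZ]][AZ[AZ][AZ[AZ]]][AZ[AZ][AZ[AZ]][AZ[AZ][AZ[AZ]]]]Z[AZ][AZ[AZ]][AZ[AZ][AZ[AZ]]][AZ[AZ][AZ[AZ]][AZ[AZ][AZ[AZ]]]]
Step 5: Z[AZ][AZ[AZ]][AZ[AZ][AZ[AZ]]][AZ[AZ][AZ[AZ]][AZ[AZ][AZ[AZ]]]][AZ[AZ][AZ[AZ]][AZ[AZ][AZ[AZ]]][AZ[AZ][AZ[AZ]][AZ[AZ][AZ[AZ]]]]]Z[AZ][AZ[AZ]][AZ[AZ][AZ[AZ]]][AZ[AZ][AZ[AZ]][AZ[AZ][AZ[AZ]]]][AZ[AZ][AZ[AZ]][AZ[AZ][AZ[AZ]]][AZ[AZ][AZ[AZ]][AZ[AZ][AZ[AZ]]]]]


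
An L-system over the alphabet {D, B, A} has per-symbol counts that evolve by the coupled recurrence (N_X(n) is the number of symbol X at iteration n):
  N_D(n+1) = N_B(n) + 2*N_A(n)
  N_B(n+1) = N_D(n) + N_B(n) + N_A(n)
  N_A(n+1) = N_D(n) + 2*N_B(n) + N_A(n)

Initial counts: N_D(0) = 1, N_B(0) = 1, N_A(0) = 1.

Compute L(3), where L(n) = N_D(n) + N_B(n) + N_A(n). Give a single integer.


Step 0: N_D=1, N_B=1, N_A=1, L=3
Step 1: N_D=3, N_B=3, N_A=4, L=10
Step 2: N_D=11, N_B=10, N_A=13, L=34
Step 3: N_D=36, N_B=34, N_A=44, L=114

Answer: 114


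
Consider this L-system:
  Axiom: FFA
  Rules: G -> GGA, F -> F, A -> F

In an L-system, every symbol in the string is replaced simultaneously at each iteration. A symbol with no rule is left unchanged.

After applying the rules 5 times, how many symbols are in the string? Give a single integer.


Answer: 3

Derivation:
Step 0: length = 3
Step 1: length = 3
Step 2: length = 3
Step 3: length = 3
Step 4: length = 3
Step 5: length = 3


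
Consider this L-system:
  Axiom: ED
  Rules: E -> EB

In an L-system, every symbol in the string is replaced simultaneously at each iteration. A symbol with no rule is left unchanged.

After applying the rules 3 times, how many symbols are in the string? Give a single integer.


Answer: 5

Derivation:
Step 0: length = 2
Step 1: length = 3
Step 2: length = 4
Step 3: length = 5


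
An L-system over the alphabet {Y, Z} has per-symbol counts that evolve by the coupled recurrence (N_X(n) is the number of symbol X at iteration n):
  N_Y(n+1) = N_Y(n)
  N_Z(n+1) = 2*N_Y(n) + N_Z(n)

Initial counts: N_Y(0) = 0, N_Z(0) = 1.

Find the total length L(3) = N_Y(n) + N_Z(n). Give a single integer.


Step 0: N_Y=0, N_Z=1, L=1
Step 1: N_Y=0, N_Z=1, L=1
Step 2: N_Y=0, N_Z=1, L=1
Step 3: N_Y=0, N_Z=1, L=1

Answer: 1


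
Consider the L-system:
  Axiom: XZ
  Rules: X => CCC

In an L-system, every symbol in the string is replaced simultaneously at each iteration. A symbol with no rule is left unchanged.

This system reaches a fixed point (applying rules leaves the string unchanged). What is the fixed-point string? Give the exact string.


Step 0: XZ
Step 1: CCCZ
Step 2: CCCZ  (unchanged — fixed point at step 1)

Answer: CCCZ


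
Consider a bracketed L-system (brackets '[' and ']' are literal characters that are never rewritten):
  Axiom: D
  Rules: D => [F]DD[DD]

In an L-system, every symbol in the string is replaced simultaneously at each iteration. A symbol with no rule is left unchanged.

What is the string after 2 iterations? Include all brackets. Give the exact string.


Step 0: D
Step 1: [F]DD[DD]
Step 2: [F][F]DD[DD][F]DD[DD][[F]DD[DD][F]DD[DD]]

Answer: [F][F]DD[DD][F]DD[DD][[F]DD[DD][F]DD[DD]]


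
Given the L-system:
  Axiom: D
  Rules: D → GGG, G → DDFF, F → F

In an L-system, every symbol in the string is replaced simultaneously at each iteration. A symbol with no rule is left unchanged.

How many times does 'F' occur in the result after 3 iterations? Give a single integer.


Answer: 6

Derivation:
Step 0: D  (0 'F')
Step 1: GGG  (0 'F')
Step 2: DDFFDDFFDDFF  (6 'F')
Step 3: GGGGGGFFGGGGGGFFGGGGGGFF  (6 'F')


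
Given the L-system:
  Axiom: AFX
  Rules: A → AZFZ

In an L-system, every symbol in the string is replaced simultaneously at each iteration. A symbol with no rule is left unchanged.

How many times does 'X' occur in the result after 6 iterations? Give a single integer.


Step 0: AFX  (1 'X')
Step 1: AZFZFX  (1 'X')
Step 2: AZFZZFZFX  (1 'X')
Step 3: AZFZZFZZFZFX  (1 'X')
Step 4: AZFZZFZZFZZFZFX  (1 'X')
Step 5: AZFZZFZZFZZFZZFZFX  (1 'X')
Step 6: AZFZZFZZFZZFZZFZZFZFX  (1 'X')

Answer: 1


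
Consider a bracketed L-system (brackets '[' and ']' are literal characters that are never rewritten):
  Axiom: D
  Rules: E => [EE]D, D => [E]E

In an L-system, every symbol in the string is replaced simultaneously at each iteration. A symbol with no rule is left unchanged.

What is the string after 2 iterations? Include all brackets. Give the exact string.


Answer: [[EE]D][EE]D

Derivation:
Step 0: D
Step 1: [E]E
Step 2: [[EE]D][EE]D


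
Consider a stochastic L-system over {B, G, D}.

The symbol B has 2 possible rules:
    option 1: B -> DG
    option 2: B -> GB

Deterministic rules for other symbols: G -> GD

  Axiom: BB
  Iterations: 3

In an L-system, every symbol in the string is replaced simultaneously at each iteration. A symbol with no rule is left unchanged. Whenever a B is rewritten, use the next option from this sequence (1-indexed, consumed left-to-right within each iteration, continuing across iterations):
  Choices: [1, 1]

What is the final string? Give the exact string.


Answer: DGDDDGDD

Derivation:
Step 0: BB
Step 1: DGDG  (used choices [1, 1])
Step 2: DGDDGD  (used choices [])
Step 3: DGDDDGDD  (used choices [])


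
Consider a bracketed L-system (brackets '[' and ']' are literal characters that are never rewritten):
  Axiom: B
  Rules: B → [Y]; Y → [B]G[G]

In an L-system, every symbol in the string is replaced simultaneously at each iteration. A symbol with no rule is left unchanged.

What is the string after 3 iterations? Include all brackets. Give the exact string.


Step 0: B
Step 1: [Y]
Step 2: [[B]G[G]]
Step 3: [[[Y]]G[G]]

Answer: [[[Y]]G[G]]


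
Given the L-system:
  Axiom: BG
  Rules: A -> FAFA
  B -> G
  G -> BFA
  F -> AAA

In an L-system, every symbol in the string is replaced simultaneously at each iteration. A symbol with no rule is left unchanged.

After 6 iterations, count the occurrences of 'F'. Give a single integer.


Final string: BFAFAFAFAFAFAFAAAAFAFAAAAFAFAFAFAFAFAFAFAAAAFAFAAAAFAFAFAFAFAFAFAFAAAAFAFAAAAFAFAFAFAFAFAFAFAAAAFAFAAAAFAFAFAFAFAFAFAFAAAAFAFAAAAFAFAFAFAFAFAFAFAAAAFAFAAAAFAFAFAFAFAFAFAFAAAAFAFAAAAFAFAAAAFAFAAAAFAFAAAAFAFAAAAFAFAAAAFAFAAAAFAFAFAFAFAFAFAFAAAAFAFAAAAFAFAFAFAFAFAFAFAAAAFAFAAAAFAFAAAAFAFAAAAFAFAAAAFAFAAAAFAFAAAAFAFAAAAFAFAFAFAFAFAFAFAAAAFAFAAAAFAFAFAFAFAFAFAFAAAAFAFAAAAFAFAGAAAFAFAAAAFAFAAAAFAFAAAAFAFAAAAFAFAAAAFAFAAAAFAFAFAFAFAFAFAFAAAAFAFAAAAFAFAFAFAFAFAFAFAAAAFAFAAAAFAFAAAAFAFAAAAFAFAAAAFAFAAAAFAFAAAAFAFAAAAFAFAFAFAFAFAFAFAAAAFAFAAAAFAFAFAFAFAFAFAFAAAAFAFAAAAFAFAAAAFAFAAAAFAFAAAAFAFAAAAFAFAAAAFAFAAAAFAFAFAFAFAFAFAFAAAAFAFAAAAFAFAFAFAFAFAFAFAAAAFAFAAAAFAFAAAAFAFAAAAFAFAAAAFAFAAAAFAFAAAAFAFAAAAFAFAFAFAFAFAFAFAAAAFAFAAAAFAFAFAFAFAFAFAFAAAAFAFAAAAFAFAAAAFAFAAAAFAFAAAAFAFAAAAFAFAAAAFAFAAAAFAFAFAFAFAFAFAFAAAAFAFAAAAFAFAFAFAFAFAFAFAAAAFAFAAAAFAFAAAAFAFAAAAFAFAAAAFAFAAAAFAFAAAAFAFAAAAFAFAFAFAFAFAFAFAAAAFAFAAAAFAFAFAFAFAFAFAFAAAAFAFAAAAFAFAAAAFAFAAAAFAFAAAAFAFAAAAFAFAAAAFAFAAAAFAFAFAFAFAFAFAFAAAAFAFAAAAFAFAFAFAFAFAFAFAAAAFAFAAAAFAFAFAFAFAFAFAFAAAAFAFAAAAFAFAFAFAFAFAFAFAAAAFAFAAAAFAFAFAFAFAFAFAFAAAAFAFAAAAFAFAFAFAFAFAFAFAAAAFAFAAAAFAFAFAFAFAFAFAFAAAAFAFAAAAFAFAFAFAFAFAFAFAAAAFAFAAAAFAFAAAAFAFAAAAFAFAAAAFAFAAAAFAFAAAAFAFAAAAFAFAFAFAFAFAFAFAAAAFAFAAAAFAFAFAFAFAFAFAFAAAAFAFAAAAFAFAAAAFAFAAAAFAFAAAAFAFAAAAFAFAAAAFAFAAAAFAFAFAFAFAFAFAFAAAAFAFAAAAFAFAFAFAFAFAFAFAAAAFAFAAAAFAFAFAFAFAFAFAFAAAAFAFAAAAFAFAFAFAFAFAFAFAAAAFAFAAAAFAFAFAFAFAFAFAFAAAAFAFAAAAFAFAFAFAFAFAFAFAAAAFAFAAAAFAFAFAFAFAFAFAFAAAAFAFAAAAFAFAFAFAFAFAFAFAAAAFAFAAAAFAFAAAAFAFAAAAFAFAAAAFAFAAAAFAFAAAAFAFAAAAFAFAFAFAFAFAFAFAAAAFAFAAAAFAFAFAFAFAFAFAFAAAAFAFAAAAFAFAAAAFAFAAAAFAFAAAAFAFAAAAFAFAAAAFAFAAAAFAFAFAFAFAFAFAFAAAAFAFAAAAFAFAFAFAFAFAFAFAAAAFAFAAAAFAFA
Count of 'F': 609

Answer: 609


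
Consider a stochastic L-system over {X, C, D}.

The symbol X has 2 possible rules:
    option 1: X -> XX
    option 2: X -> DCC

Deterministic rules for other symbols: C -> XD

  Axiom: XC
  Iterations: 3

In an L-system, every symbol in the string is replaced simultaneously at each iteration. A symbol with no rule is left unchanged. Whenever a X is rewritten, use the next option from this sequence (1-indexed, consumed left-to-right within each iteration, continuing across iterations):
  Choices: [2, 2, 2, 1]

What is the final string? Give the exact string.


Step 0: XC
Step 1: DCCXD  (used choices [2])
Step 2: DXDXDDCCD  (used choices [2])
Step 3: DDCCDXXDDXDXDD  (used choices [2, 1])

Answer: DDCCDXXDDXDXDD


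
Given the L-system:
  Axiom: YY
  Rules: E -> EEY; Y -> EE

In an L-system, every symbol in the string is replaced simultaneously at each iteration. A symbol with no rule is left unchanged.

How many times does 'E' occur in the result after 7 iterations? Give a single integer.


Final string: EEYEEYEEEEYEEYEEEEYEEYEEYEEYEEEEYEEYEEEEYEEYEEYEEYEEEEYEEYEEEEYEEYEEEEYEEYEEEEYEEYEEYEEYEEEEYEEYEEEEYEEYEEYEEYEEEEYEEYEEEEYEEYEEEEYEEYEEEEYEEYEEYEEYEEEEYEEYEEEEYEEYEEYEEYEEEEYEEYEEEEYEEYEEYEEYEEEEYEEYEEEEYEEYEEYEEYEEEEYEEYEEEEYEEYEEEEYEEYEEEEYEEYEEYEEYEEEEYEEYEEEEYEEYEEYEEYEEEEYEEYEEEEYEEYEEEEYEEYEEEEYEEYEEYEEYEEEEYEEYEEEEYEEYEEYEEYEEEEYEEYEEEEYEEYEEYEEYEEEEYEEYEEEEYEEYEEYEEYEEEEYEEYEEEEYEEYEEEEYEEYEEEEYEEYEEYEEYEEEEYEEYEEEEYEEYEEYEEYEEEEYEEYEEEEYEEYEEEEYEEYEEEEYEEYEEYEEYEEEEYEEYEEEEYEEYEEYEEYEEEEYEEYEEEEYEEYEEEEYEEYEEEEYEEYEEYEEYEEEEYEEYEEEEYEEYEEYEEYEEEEYEEYEEEEYEEYEEEEYEEYEEEEYEEYEEYEEYEEEEYEEYEEEEYEEYEEYEEYEEEEYEEYEEEEYEEYEEYEEYEEEEYEEYEEEEYEEYEEYEEYEEEEYEEYEEEEYEEYEEEEYEEYEEEEYEEYEEYEEYEEEEYEEYEEEEYEEYEEYEEYEEEEYEEYEEEEYEEYEEEEYEEYEEEEYEEYEEYEEYEEEEYEEYEEEEYEEYEEYEEYEEEEYEEYEEEEYEEYEEYEEYEEEEYEEYEEEEYEEYEEYEEYEEEEYEEYEEEEYEEYEEEEYEEYEEEEYEEYEEYEEYEEEEYEEYEEEEYEEYEEYEEYEEEEYEEYEEEEYEEYEEEEYEEYEEEEYEEYEEYEEYEEEEYEEYEEEEYEEYEEYEEYEEEEYEEYEEEEYEEYEEEEYEEYEEEEYEEYEEYEEYEEEEYEEYEEEEYEEYEEYEEYEEEEYEEYEEEEYEEYEEEEYEEYEEEEYEEYEEYEEYEEEEYEEYEEEEYEEYEEYEEYEEEEYEEYEEEEYEEYEEYEEYEEEEYEEYEEEEYEEYEEYEEYEEEEYEEYEEEEYEEYEEEEYEEYEEEEYEEYEEYEEYEEEEYEEYEEEEYEEYEEYEEYEEEEYEEYEEEEYEEYEEEEYEEYEEEEYEEYEEYEEYEEEEYEEYEEEEYEEYEEYEEYEEEEYEEYEEEEYEEYEEYEEYEEEEYEEYEEEEYEEYEEYEEYEEEEYEEYEEEEYEEYEEEEYEEYEEEEYEEYEEYEEYEEEEYEEYEEEEYEEYEEYEEYEEEEYEEYEEEEYEEYEEEEYEEYEEEEYEEYEEYEEYEEEEYEEYEEEEYEEYEEYEEYEEEEYEEYEEEEYEEYEEEEYEEYEEEEYEEYEEYEEYEEEEYEEYEEEEYEEYEEYEEYEEEEYEEYEEEEYEEYEEEEYEEYEEEEYEEYEEYEEYEEEEYEEYEEEEYEEYEEYEEYEEEEYEEYEEEEYEEYEEYEEYEEEEYEEYEEEEYEEYEEYEEYEEEEYEEYEEEEYEEYEEEEYEEYEEEEYEEYEEYEEYEEEEYEEYEEEEYEEYEEYEEYEEEEYEEYEEEEYEEYEEEEYEEYEEEEYEEYEEYEEYEEEEYEEYEEEEYEEYEEYEEYEEEEYEEYEEEEYEEYEEYEEYEEEEYEEYEEEEYEEYEEYEEYEEEEYEEYEEEEYEEYEEEEYEEYEEEEYEEYEEYEEYEEEEYEEYEEEEYEEYEEYEEYEEEEYEEYEE
Count of 'E': 1312

Answer: 1312


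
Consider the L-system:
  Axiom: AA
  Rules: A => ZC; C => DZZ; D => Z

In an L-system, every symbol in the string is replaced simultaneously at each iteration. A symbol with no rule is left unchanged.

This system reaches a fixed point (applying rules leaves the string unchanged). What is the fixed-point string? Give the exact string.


Answer: ZZZZZZZZ

Derivation:
Step 0: AA
Step 1: ZCZC
Step 2: ZDZZZDZZ
Step 3: ZZZZZZZZ
Step 4: ZZZZZZZZ  (unchanged — fixed point at step 3)


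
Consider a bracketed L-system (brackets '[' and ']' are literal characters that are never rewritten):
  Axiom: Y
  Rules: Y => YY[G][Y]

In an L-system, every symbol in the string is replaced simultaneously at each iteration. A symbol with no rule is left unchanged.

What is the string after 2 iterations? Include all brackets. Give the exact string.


Answer: YY[G][Y]YY[G][Y][G][YY[G][Y]]

Derivation:
Step 0: Y
Step 1: YY[G][Y]
Step 2: YY[G][Y]YY[G][Y][G][YY[G][Y]]


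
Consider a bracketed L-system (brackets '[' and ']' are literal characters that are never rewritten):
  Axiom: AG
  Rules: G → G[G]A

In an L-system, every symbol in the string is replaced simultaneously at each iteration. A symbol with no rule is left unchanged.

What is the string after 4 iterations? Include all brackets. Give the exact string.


Step 0: AG
Step 1: AG[G]A
Step 2: AG[G]A[G[G]A]A
Step 3: AG[G]A[G[G]A]A[G[G]A[G[G]A]A]A
Step 4: AG[G]A[G[G]A]A[G[G]A[G[G]A]A]A[G[G]A[G[G]A]A[G[G]A[G[G]A]A]A]A

Answer: AG[G]A[G[G]A]A[G[G]A[G[G]A]A]A[G[G]A[G[G]A]A[G[G]A[G[G]A]A]A]A


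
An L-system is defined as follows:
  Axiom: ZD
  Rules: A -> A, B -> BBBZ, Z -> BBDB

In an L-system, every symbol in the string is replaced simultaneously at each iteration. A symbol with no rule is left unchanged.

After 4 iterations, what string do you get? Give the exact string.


Step 0: ZD
Step 1: BBDBD
Step 2: BBBZBBBZDBBBZD
Step 3: BBBZBBBZBBBZBBDBBBBZBBBZBBBZBBDBDBBBZBBBZBBBZBBDBD
Step 4: BBBZBBBZBBBZBBDBBBBZBBBZBBBZBBDBBBBZBBBZBBBZBBDBBBBZBBBZDBBBZBBBZBBBZBBBZBBDBBBBZBBBZBBBZBBDBBBBZBBBZBBBZBBDBBBBZBBBZDBBBZDBBBZBBBZBBBZBBDBBBBZBBBZBBBZBBDBBBBZBBBZBBBZBBDBBBBZBBBZDBBBZD

Answer: BBBZBBBZBBBZBBDBBBBZBBBZBBBZBBDBBBBZBBBZBBBZBBDBBBBZBBBZDBBBZBBBZBBBZBBBZBBDBBBBZBBBZBBBZBBDBBBBZBBBZBBBZBBDBBBBZBBBZDBBBZDBBBZBBBZBBBZBBDBBBBZBBBZBBBZBBDBBBBZBBBZBBBZBBDBBBBZBBBZDBBBZD


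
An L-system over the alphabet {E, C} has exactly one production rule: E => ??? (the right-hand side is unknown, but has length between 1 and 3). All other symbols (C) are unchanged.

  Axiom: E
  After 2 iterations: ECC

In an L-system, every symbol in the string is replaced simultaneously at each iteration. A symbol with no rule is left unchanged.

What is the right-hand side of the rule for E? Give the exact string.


Trying E => EC:
  Step 0: E
  Step 1: EC
  Step 2: ECC
Matches the given result.

Answer: EC


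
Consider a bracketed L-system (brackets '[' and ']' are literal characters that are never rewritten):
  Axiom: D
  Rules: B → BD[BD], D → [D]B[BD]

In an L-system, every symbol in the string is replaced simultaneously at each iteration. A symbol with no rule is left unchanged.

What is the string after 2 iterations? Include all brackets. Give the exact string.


Step 0: D
Step 1: [D]B[BD]
Step 2: [[D]B[BD]]BD[BD][BD[BD][D]B[BD]]

Answer: [[D]B[BD]]BD[BD][BD[BD][D]B[BD]]


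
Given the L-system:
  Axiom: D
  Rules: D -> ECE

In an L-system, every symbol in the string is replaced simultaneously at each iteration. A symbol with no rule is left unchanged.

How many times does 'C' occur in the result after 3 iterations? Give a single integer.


Answer: 1

Derivation:
Step 0: D  (0 'C')
Step 1: ECE  (1 'C')
Step 2: ECE  (1 'C')
Step 3: ECE  (1 'C')


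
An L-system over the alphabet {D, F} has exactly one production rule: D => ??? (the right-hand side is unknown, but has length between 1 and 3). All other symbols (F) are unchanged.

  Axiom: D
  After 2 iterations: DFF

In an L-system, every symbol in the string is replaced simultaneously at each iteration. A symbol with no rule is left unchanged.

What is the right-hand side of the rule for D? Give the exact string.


Trying D => DF:
  Step 0: D
  Step 1: DF
  Step 2: DFF
Matches the given result.

Answer: DF


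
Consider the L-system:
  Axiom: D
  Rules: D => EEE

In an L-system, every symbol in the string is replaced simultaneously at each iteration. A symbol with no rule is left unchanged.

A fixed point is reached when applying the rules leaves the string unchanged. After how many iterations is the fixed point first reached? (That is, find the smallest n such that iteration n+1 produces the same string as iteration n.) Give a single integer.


Answer: 1

Derivation:
Step 0: D
Step 1: EEE
Step 2: EEE  (unchanged — fixed point at step 1)


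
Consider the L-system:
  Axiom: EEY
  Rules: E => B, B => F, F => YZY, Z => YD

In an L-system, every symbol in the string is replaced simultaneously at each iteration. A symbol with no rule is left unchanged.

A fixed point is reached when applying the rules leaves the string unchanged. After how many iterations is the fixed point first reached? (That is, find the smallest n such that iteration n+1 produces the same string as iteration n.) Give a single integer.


Step 0: EEY
Step 1: BBY
Step 2: FFY
Step 3: YZYYZYY
Step 4: YYDYYYDYY
Step 5: YYDYYYDYY  (unchanged — fixed point at step 4)

Answer: 4


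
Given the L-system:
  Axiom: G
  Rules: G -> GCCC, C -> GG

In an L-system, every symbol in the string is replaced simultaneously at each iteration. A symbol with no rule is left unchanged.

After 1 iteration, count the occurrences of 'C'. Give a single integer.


Step 0: G  (0 'C')
Step 1: GCCC  (3 'C')

Answer: 3


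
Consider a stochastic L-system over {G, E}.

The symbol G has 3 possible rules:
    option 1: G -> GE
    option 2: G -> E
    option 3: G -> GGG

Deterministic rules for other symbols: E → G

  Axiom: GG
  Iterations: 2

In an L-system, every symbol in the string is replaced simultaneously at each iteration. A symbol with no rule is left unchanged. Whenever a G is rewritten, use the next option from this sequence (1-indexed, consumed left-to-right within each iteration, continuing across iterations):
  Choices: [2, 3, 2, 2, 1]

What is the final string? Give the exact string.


Step 0: GG
Step 1: EGGG  (used choices [2, 3])
Step 2: GEEGE  (used choices [2, 2, 1])

Answer: GEEGE


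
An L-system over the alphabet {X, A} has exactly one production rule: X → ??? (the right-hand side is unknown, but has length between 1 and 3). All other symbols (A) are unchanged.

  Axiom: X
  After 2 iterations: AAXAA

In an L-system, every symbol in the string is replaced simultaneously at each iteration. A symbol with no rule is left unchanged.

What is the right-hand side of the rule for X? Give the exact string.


Trying X → AXA:
  Step 0: X
  Step 1: AXA
  Step 2: AAXAA
Matches the given result.

Answer: AXA


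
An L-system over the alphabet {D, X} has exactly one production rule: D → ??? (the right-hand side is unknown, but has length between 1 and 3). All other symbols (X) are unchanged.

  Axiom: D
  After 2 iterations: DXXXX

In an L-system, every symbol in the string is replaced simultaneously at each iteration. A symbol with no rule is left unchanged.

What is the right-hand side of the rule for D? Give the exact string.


Answer: DXX

Derivation:
Trying D → DXX:
  Step 0: D
  Step 1: DXX
  Step 2: DXXXX
Matches the given result.


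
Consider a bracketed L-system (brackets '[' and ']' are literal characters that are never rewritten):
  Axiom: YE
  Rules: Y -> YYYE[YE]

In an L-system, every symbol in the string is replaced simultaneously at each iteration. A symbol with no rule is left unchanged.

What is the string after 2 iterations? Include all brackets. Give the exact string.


Answer: YYYE[YE]YYYE[YE]YYYE[YE]E[YYYE[YE]E]E

Derivation:
Step 0: YE
Step 1: YYYE[YE]E
Step 2: YYYE[YE]YYYE[YE]YYYE[YE]E[YYYE[YE]E]E


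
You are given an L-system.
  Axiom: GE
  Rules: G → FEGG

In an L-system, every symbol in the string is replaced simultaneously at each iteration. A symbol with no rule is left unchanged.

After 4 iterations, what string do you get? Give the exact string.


Answer: FEFEFEFEGGFEGGFEFEGGFEGGFEFEFEGGFEGGFEFEGGFEGGE

Derivation:
Step 0: GE
Step 1: FEGGE
Step 2: FEFEGGFEGGE
Step 3: FEFEFEGGFEGGFEFEGGFEGGE
Step 4: FEFEFEFEGGFEGGFEFEGGFEGGFEFEFEGGFEGGFEFEGGFEGGE


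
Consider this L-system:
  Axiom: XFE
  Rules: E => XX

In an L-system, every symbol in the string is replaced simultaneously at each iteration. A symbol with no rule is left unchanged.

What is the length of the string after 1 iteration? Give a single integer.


Answer: 4

Derivation:
Step 0: length = 3
Step 1: length = 4
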